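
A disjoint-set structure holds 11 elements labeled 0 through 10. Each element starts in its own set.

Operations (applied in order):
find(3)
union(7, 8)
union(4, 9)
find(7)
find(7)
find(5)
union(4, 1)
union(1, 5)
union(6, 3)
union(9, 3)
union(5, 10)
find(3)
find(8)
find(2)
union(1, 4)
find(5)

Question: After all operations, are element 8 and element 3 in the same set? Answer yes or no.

Answer: no

Derivation:
Step 1: find(3) -> no change; set of 3 is {3}
Step 2: union(7, 8) -> merged; set of 7 now {7, 8}
Step 3: union(4, 9) -> merged; set of 4 now {4, 9}
Step 4: find(7) -> no change; set of 7 is {7, 8}
Step 5: find(7) -> no change; set of 7 is {7, 8}
Step 6: find(5) -> no change; set of 5 is {5}
Step 7: union(4, 1) -> merged; set of 4 now {1, 4, 9}
Step 8: union(1, 5) -> merged; set of 1 now {1, 4, 5, 9}
Step 9: union(6, 3) -> merged; set of 6 now {3, 6}
Step 10: union(9, 3) -> merged; set of 9 now {1, 3, 4, 5, 6, 9}
Step 11: union(5, 10) -> merged; set of 5 now {1, 3, 4, 5, 6, 9, 10}
Step 12: find(3) -> no change; set of 3 is {1, 3, 4, 5, 6, 9, 10}
Step 13: find(8) -> no change; set of 8 is {7, 8}
Step 14: find(2) -> no change; set of 2 is {2}
Step 15: union(1, 4) -> already same set; set of 1 now {1, 3, 4, 5, 6, 9, 10}
Step 16: find(5) -> no change; set of 5 is {1, 3, 4, 5, 6, 9, 10}
Set of 8: {7, 8}; 3 is not a member.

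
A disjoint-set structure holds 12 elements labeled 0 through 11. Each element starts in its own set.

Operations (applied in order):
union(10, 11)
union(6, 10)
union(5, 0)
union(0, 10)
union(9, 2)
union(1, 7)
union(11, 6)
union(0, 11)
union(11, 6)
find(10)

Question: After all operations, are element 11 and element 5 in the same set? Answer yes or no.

Answer: yes

Derivation:
Step 1: union(10, 11) -> merged; set of 10 now {10, 11}
Step 2: union(6, 10) -> merged; set of 6 now {6, 10, 11}
Step 3: union(5, 0) -> merged; set of 5 now {0, 5}
Step 4: union(0, 10) -> merged; set of 0 now {0, 5, 6, 10, 11}
Step 5: union(9, 2) -> merged; set of 9 now {2, 9}
Step 6: union(1, 7) -> merged; set of 1 now {1, 7}
Step 7: union(11, 6) -> already same set; set of 11 now {0, 5, 6, 10, 11}
Step 8: union(0, 11) -> already same set; set of 0 now {0, 5, 6, 10, 11}
Step 9: union(11, 6) -> already same set; set of 11 now {0, 5, 6, 10, 11}
Step 10: find(10) -> no change; set of 10 is {0, 5, 6, 10, 11}
Set of 11: {0, 5, 6, 10, 11}; 5 is a member.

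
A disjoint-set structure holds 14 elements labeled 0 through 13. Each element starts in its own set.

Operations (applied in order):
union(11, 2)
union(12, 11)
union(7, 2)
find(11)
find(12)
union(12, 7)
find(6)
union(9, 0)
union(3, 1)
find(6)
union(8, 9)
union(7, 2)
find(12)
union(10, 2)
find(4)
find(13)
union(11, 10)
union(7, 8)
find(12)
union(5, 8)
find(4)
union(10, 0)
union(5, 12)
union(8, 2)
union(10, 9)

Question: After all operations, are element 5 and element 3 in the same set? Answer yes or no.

Answer: no

Derivation:
Step 1: union(11, 2) -> merged; set of 11 now {2, 11}
Step 2: union(12, 11) -> merged; set of 12 now {2, 11, 12}
Step 3: union(7, 2) -> merged; set of 7 now {2, 7, 11, 12}
Step 4: find(11) -> no change; set of 11 is {2, 7, 11, 12}
Step 5: find(12) -> no change; set of 12 is {2, 7, 11, 12}
Step 6: union(12, 7) -> already same set; set of 12 now {2, 7, 11, 12}
Step 7: find(6) -> no change; set of 6 is {6}
Step 8: union(9, 0) -> merged; set of 9 now {0, 9}
Step 9: union(3, 1) -> merged; set of 3 now {1, 3}
Step 10: find(6) -> no change; set of 6 is {6}
Step 11: union(8, 9) -> merged; set of 8 now {0, 8, 9}
Step 12: union(7, 2) -> already same set; set of 7 now {2, 7, 11, 12}
Step 13: find(12) -> no change; set of 12 is {2, 7, 11, 12}
Step 14: union(10, 2) -> merged; set of 10 now {2, 7, 10, 11, 12}
Step 15: find(4) -> no change; set of 4 is {4}
Step 16: find(13) -> no change; set of 13 is {13}
Step 17: union(11, 10) -> already same set; set of 11 now {2, 7, 10, 11, 12}
Step 18: union(7, 8) -> merged; set of 7 now {0, 2, 7, 8, 9, 10, 11, 12}
Step 19: find(12) -> no change; set of 12 is {0, 2, 7, 8, 9, 10, 11, 12}
Step 20: union(5, 8) -> merged; set of 5 now {0, 2, 5, 7, 8, 9, 10, 11, 12}
Step 21: find(4) -> no change; set of 4 is {4}
Step 22: union(10, 0) -> already same set; set of 10 now {0, 2, 5, 7, 8, 9, 10, 11, 12}
Step 23: union(5, 12) -> already same set; set of 5 now {0, 2, 5, 7, 8, 9, 10, 11, 12}
Step 24: union(8, 2) -> already same set; set of 8 now {0, 2, 5, 7, 8, 9, 10, 11, 12}
Step 25: union(10, 9) -> already same set; set of 10 now {0, 2, 5, 7, 8, 9, 10, 11, 12}
Set of 5: {0, 2, 5, 7, 8, 9, 10, 11, 12}; 3 is not a member.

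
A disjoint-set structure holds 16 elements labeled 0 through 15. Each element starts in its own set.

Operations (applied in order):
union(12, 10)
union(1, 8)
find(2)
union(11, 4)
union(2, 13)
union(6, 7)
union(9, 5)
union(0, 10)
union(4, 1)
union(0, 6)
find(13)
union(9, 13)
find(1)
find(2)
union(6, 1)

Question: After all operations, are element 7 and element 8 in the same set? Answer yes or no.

Step 1: union(12, 10) -> merged; set of 12 now {10, 12}
Step 2: union(1, 8) -> merged; set of 1 now {1, 8}
Step 3: find(2) -> no change; set of 2 is {2}
Step 4: union(11, 4) -> merged; set of 11 now {4, 11}
Step 5: union(2, 13) -> merged; set of 2 now {2, 13}
Step 6: union(6, 7) -> merged; set of 6 now {6, 7}
Step 7: union(9, 5) -> merged; set of 9 now {5, 9}
Step 8: union(0, 10) -> merged; set of 0 now {0, 10, 12}
Step 9: union(4, 1) -> merged; set of 4 now {1, 4, 8, 11}
Step 10: union(0, 6) -> merged; set of 0 now {0, 6, 7, 10, 12}
Step 11: find(13) -> no change; set of 13 is {2, 13}
Step 12: union(9, 13) -> merged; set of 9 now {2, 5, 9, 13}
Step 13: find(1) -> no change; set of 1 is {1, 4, 8, 11}
Step 14: find(2) -> no change; set of 2 is {2, 5, 9, 13}
Step 15: union(6, 1) -> merged; set of 6 now {0, 1, 4, 6, 7, 8, 10, 11, 12}
Set of 7: {0, 1, 4, 6, 7, 8, 10, 11, 12}; 8 is a member.

Answer: yes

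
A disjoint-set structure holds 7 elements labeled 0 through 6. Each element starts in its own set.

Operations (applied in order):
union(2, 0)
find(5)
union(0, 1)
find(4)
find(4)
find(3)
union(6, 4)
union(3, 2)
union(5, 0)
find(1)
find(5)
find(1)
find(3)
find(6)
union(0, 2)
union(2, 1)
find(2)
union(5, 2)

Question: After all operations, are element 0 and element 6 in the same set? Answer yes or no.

Step 1: union(2, 0) -> merged; set of 2 now {0, 2}
Step 2: find(5) -> no change; set of 5 is {5}
Step 3: union(0, 1) -> merged; set of 0 now {0, 1, 2}
Step 4: find(4) -> no change; set of 4 is {4}
Step 5: find(4) -> no change; set of 4 is {4}
Step 6: find(3) -> no change; set of 3 is {3}
Step 7: union(6, 4) -> merged; set of 6 now {4, 6}
Step 8: union(3, 2) -> merged; set of 3 now {0, 1, 2, 3}
Step 9: union(5, 0) -> merged; set of 5 now {0, 1, 2, 3, 5}
Step 10: find(1) -> no change; set of 1 is {0, 1, 2, 3, 5}
Step 11: find(5) -> no change; set of 5 is {0, 1, 2, 3, 5}
Step 12: find(1) -> no change; set of 1 is {0, 1, 2, 3, 5}
Step 13: find(3) -> no change; set of 3 is {0, 1, 2, 3, 5}
Step 14: find(6) -> no change; set of 6 is {4, 6}
Step 15: union(0, 2) -> already same set; set of 0 now {0, 1, 2, 3, 5}
Step 16: union(2, 1) -> already same set; set of 2 now {0, 1, 2, 3, 5}
Step 17: find(2) -> no change; set of 2 is {0, 1, 2, 3, 5}
Step 18: union(5, 2) -> already same set; set of 5 now {0, 1, 2, 3, 5}
Set of 0: {0, 1, 2, 3, 5}; 6 is not a member.

Answer: no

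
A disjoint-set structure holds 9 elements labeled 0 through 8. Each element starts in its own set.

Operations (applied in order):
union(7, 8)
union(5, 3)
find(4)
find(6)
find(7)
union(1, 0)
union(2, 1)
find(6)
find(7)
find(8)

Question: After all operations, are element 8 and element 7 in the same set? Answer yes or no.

Answer: yes

Derivation:
Step 1: union(7, 8) -> merged; set of 7 now {7, 8}
Step 2: union(5, 3) -> merged; set of 5 now {3, 5}
Step 3: find(4) -> no change; set of 4 is {4}
Step 4: find(6) -> no change; set of 6 is {6}
Step 5: find(7) -> no change; set of 7 is {7, 8}
Step 6: union(1, 0) -> merged; set of 1 now {0, 1}
Step 7: union(2, 1) -> merged; set of 2 now {0, 1, 2}
Step 8: find(6) -> no change; set of 6 is {6}
Step 9: find(7) -> no change; set of 7 is {7, 8}
Step 10: find(8) -> no change; set of 8 is {7, 8}
Set of 8: {7, 8}; 7 is a member.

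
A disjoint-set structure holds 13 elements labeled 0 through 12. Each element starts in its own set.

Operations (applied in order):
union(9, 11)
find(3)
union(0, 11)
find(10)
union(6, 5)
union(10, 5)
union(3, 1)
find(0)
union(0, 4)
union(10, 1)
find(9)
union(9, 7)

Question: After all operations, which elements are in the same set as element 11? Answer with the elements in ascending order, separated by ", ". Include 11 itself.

Answer: 0, 4, 7, 9, 11

Derivation:
Step 1: union(9, 11) -> merged; set of 9 now {9, 11}
Step 2: find(3) -> no change; set of 3 is {3}
Step 3: union(0, 11) -> merged; set of 0 now {0, 9, 11}
Step 4: find(10) -> no change; set of 10 is {10}
Step 5: union(6, 5) -> merged; set of 6 now {5, 6}
Step 6: union(10, 5) -> merged; set of 10 now {5, 6, 10}
Step 7: union(3, 1) -> merged; set of 3 now {1, 3}
Step 8: find(0) -> no change; set of 0 is {0, 9, 11}
Step 9: union(0, 4) -> merged; set of 0 now {0, 4, 9, 11}
Step 10: union(10, 1) -> merged; set of 10 now {1, 3, 5, 6, 10}
Step 11: find(9) -> no change; set of 9 is {0, 4, 9, 11}
Step 12: union(9, 7) -> merged; set of 9 now {0, 4, 7, 9, 11}
Component of 11: {0, 4, 7, 9, 11}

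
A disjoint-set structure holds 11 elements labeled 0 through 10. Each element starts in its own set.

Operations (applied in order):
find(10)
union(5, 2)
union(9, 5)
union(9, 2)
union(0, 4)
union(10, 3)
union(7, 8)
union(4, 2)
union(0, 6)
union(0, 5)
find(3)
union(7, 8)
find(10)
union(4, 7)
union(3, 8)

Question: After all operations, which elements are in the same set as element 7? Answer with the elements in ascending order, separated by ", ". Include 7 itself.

Step 1: find(10) -> no change; set of 10 is {10}
Step 2: union(5, 2) -> merged; set of 5 now {2, 5}
Step 3: union(9, 5) -> merged; set of 9 now {2, 5, 9}
Step 4: union(9, 2) -> already same set; set of 9 now {2, 5, 9}
Step 5: union(0, 4) -> merged; set of 0 now {0, 4}
Step 6: union(10, 3) -> merged; set of 10 now {3, 10}
Step 7: union(7, 8) -> merged; set of 7 now {7, 8}
Step 8: union(4, 2) -> merged; set of 4 now {0, 2, 4, 5, 9}
Step 9: union(0, 6) -> merged; set of 0 now {0, 2, 4, 5, 6, 9}
Step 10: union(0, 5) -> already same set; set of 0 now {0, 2, 4, 5, 6, 9}
Step 11: find(3) -> no change; set of 3 is {3, 10}
Step 12: union(7, 8) -> already same set; set of 7 now {7, 8}
Step 13: find(10) -> no change; set of 10 is {3, 10}
Step 14: union(4, 7) -> merged; set of 4 now {0, 2, 4, 5, 6, 7, 8, 9}
Step 15: union(3, 8) -> merged; set of 3 now {0, 2, 3, 4, 5, 6, 7, 8, 9, 10}
Component of 7: {0, 2, 3, 4, 5, 6, 7, 8, 9, 10}

Answer: 0, 2, 3, 4, 5, 6, 7, 8, 9, 10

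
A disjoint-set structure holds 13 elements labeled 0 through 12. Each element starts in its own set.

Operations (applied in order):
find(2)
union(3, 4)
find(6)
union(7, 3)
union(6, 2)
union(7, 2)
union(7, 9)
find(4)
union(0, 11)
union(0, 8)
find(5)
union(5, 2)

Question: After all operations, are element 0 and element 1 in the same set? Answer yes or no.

Step 1: find(2) -> no change; set of 2 is {2}
Step 2: union(3, 4) -> merged; set of 3 now {3, 4}
Step 3: find(6) -> no change; set of 6 is {6}
Step 4: union(7, 3) -> merged; set of 7 now {3, 4, 7}
Step 5: union(6, 2) -> merged; set of 6 now {2, 6}
Step 6: union(7, 2) -> merged; set of 7 now {2, 3, 4, 6, 7}
Step 7: union(7, 9) -> merged; set of 7 now {2, 3, 4, 6, 7, 9}
Step 8: find(4) -> no change; set of 4 is {2, 3, 4, 6, 7, 9}
Step 9: union(0, 11) -> merged; set of 0 now {0, 11}
Step 10: union(0, 8) -> merged; set of 0 now {0, 8, 11}
Step 11: find(5) -> no change; set of 5 is {5}
Step 12: union(5, 2) -> merged; set of 5 now {2, 3, 4, 5, 6, 7, 9}
Set of 0: {0, 8, 11}; 1 is not a member.

Answer: no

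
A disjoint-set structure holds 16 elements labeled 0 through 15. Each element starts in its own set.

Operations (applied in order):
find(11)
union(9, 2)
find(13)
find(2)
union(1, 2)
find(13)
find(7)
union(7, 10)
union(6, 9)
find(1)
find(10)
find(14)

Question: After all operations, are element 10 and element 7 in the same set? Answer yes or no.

Answer: yes

Derivation:
Step 1: find(11) -> no change; set of 11 is {11}
Step 2: union(9, 2) -> merged; set of 9 now {2, 9}
Step 3: find(13) -> no change; set of 13 is {13}
Step 4: find(2) -> no change; set of 2 is {2, 9}
Step 5: union(1, 2) -> merged; set of 1 now {1, 2, 9}
Step 6: find(13) -> no change; set of 13 is {13}
Step 7: find(7) -> no change; set of 7 is {7}
Step 8: union(7, 10) -> merged; set of 7 now {7, 10}
Step 9: union(6, 9) -> merged; set of 6 now {1, 2, 6, 9}
Step 10: find(1) -> no change; set of 1 is {1, 2, 6, 9}
Step 11: find(10) -> no change; set of 10 is {7, 10}
Step 12: find(14) -> no change; set of 14 is {14}
Set of 10: {7, 10}; 7 is a member.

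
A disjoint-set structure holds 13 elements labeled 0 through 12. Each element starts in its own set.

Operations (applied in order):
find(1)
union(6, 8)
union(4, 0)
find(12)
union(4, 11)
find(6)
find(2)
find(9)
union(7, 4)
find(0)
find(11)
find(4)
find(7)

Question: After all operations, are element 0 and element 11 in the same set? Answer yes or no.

Answer: yes

Derivation:
Step 1: find(1) -> no change; set of 1 is {1}
Step 2: union(6, 8) -> merged; set of 6 now {6, 8}
Step 3: union(4, 0) -> merged; set of 4 now {0, 4}
Step 4: find(12) -> no change; set of 12 is {12}
Step 5: union(4, 11) -> merged; set of 4 now {0, 4, 11}
Step 6: find(6) -> no change; set of 6 is {6, 8}
Step 7: find(2) -> no change; set of 2 is {2}
Step 8: find(9) -> no change; set of 9 is {9}
Step 9: union(7, 4) -> merged; set of 7 now {0, 4, 7, 11}
Step 10: find(0) -> no change; set of 0 is {0, 4, 7, 11}
Step 11: find(11) -> no change; set of 11 is {0, 4, 7, 11}
Step 12: find(4) -> no change; set of 4 is {0, 4, 7, 11}
Step 13: find(7) -> no change; set of 7 is {0, 4, 7, 11}
Set of 0: {0, 4, 7, 11}; 11 is a member.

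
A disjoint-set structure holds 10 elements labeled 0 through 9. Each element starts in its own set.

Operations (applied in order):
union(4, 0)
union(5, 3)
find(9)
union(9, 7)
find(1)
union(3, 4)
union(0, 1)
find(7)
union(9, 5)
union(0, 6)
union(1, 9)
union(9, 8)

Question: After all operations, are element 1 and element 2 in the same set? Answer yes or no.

Answer: no

Derivation:
Step 1: union(4, 0) -> merged; set of 4 now {0, 4}
Step 2: union(5, 3) -> merged; set of 5 now {3, 5}
Step 3: find(9) -> no change; set of 9 is {9}
Step 4: union(9, 7) -> merged; set of 9 now {7, 9}
Step 5: find(1) -> no change; set of 1 is {1}
Step 6: union(3, 4) -> merged; set of 3 now {0, 3, 4, 5}
Step 7: union(0, 1) -> merged; set of 0 now {0, 1, 3, 4, 5}
Step 8: find(7) -> no change; set of 7 is {7, 9}
Step 9: union(9, 5) -> merged; set of 9 now {0, 1, 3, 4, 5, 7, 9}
Step 10: union(0, 6) -> merged; set of 0 now {0, 1, 3, 4, 5, 6, 7, 9}
Step 11: union(1, 9) -> already same set; set of 1 now {0, 1, 3, 4, 5, 6, 7, 9}
Step 12: union(9, 8) -> merged; set of 9 now {0, 1, 3, 4, 5, 6, 7, 8, 9}
Set of 1: {0, 1, 3, 4, 5, 6, 7, 8, 9}; 2 is not a member.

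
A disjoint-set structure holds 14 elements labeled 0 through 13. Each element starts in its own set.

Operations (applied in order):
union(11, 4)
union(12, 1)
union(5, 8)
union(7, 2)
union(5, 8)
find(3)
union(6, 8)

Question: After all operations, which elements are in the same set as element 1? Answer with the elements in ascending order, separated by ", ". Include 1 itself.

Step 1: union(11, 4) -> merged; set of 11 now {4, 11}
Step 2: union(12, 1) -> merged; set of 12 now {1, 12}
Step 3: union(5, 8) -> merged; set of 5 now {5, 8}
Step 4: union(7, 2) -> merged; set of 7 now {2, 7}
Step 5: union(5, 8) -> already same set; set of 5 now {5, 8}
Step 6: find(3) -> no change; set of 3 is {3}
Step 7: union(6, 8) -> merged; set of 6 now {5, 6, 8}
Component of 1: {1, 12}

Answer: 1, 12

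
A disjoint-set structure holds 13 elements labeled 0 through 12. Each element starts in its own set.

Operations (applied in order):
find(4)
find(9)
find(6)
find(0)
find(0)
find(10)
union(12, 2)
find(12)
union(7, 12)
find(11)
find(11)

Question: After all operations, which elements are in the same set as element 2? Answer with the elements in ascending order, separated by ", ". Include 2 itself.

Step 1: find(4) -> no change; set of 4 is {4}
Step 2: find(9) -> no change; set of 9 is {9}
Step 3: find(6) -> no change; set of 6 is {6}
Step 4: find(0) -> no change; set of 0 is {0}
Step 5: find(0) -> no change; set of 0 is {0}
Step 6: find(10) -> no change; set of 10 is {10}
Step 7: union(12, 2) -> merged; set of 12 now {2, 12}
Step 8: find(12) -> no change; set of 12 is {2, 12}
Step 9: union(7, 12) -> merged; set of 7 now {2, 7, 12}
Step 10: find(11) -> no change; set of 11 is {11}
Step 11: find(11) -> no change; set of 11 is {11}
Component of 2: {2, 7, 12}

Answer: 2, 7, 12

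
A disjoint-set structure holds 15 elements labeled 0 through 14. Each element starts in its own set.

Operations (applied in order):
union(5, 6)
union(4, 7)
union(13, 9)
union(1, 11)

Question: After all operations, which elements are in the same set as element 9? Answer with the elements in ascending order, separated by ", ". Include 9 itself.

Step 1: union(5, 6) -> merged; set of 5 now {5, 6}
Step 2: union(4, 7) -> merged; set of 4 now {4, 7}
Step 3: union(13, 9) -> merged; set of 13 now {9, 13}
Step 4: union(1, 11) -> merged; set of 1 now {1, 11}
Component of 9: {9, 13}

Answer: 9, 13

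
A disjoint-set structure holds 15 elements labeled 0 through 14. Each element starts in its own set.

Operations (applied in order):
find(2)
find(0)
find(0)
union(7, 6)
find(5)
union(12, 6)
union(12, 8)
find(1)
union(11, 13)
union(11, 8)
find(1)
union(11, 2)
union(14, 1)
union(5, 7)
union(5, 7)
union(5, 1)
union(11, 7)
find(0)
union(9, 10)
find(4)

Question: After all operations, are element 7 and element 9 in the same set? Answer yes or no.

Step 1: find(2) -> no change; set of 2 is {2}
Step 2: find(0) -> no change; set of 0 is {0}
Step 3: find(0) -> no change; set of 0 is {0}
Step 4: union(7, 6) -> merged; set of 7 now {6, 7}
Step 5: find(5) -> no change; set of 5 is {5}
Step 6: union(12, 6) -> merged; set of 12 now {6, 7, 12}
Step 7: union(12, 8) -> merged; set of 12 now {6, 7, 8, 12}
Step 8: find(1) -> no change; set of 1 is {1}
Step 9: union(11, 13) -> merged; set of 11 now {11, 13}
Step 10: union(11, 8) -> merged; set of 11 now {6, 7, 8, 11, 12, 13}
Step 11: find(1) -> no change; set of 1 is {1}
Step 12: union(11, 2) -> merged; set of 11 now {2, 6, 7, 8, 11, 12, 13}
Step 13: union(14, 1) -> merged; set of 14 now {1, 14}
Step 14: union(5, 7) -> merged; set of 5 now {2, 5, 6, 7, 8, 11, 12, 13}
Step 15: union(5, 7) -> already same set; set of 5 now {2, 5, 6, 7, 8, 11, 12, 13}
Step 16: union(5, 1) -> merged; set of 5 now {1, 2, 5, 6, 7, 8, 11, 12, 13, 14}
Step 17: union(11, 7) -> already same set; set of 11 now {1, 2, 5, 6, 7, 8, 11, 12, 13, 14}
Step 18: find(0) -> no change; set of 0 is {0}
Step 19: union(9, 10) -> merged; set of 9 now {9, 10}
Step 20: find(4) -> no change; set of 4 is {4}
Set of 7: {1, 2, 5, 6, 7, 8, 11, 12, 13, 14}; 9 is not a member.

Answer: no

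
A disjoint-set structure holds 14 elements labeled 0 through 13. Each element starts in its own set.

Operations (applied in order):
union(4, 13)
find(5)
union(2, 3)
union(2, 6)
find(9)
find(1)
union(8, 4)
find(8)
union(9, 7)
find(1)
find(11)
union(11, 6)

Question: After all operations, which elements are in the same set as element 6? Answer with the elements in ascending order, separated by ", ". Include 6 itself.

Answer: 2, 3, 6, 11

Derivation:
Step 1: union(4, 13) -> merged; set of 4 now {4, 13}
Step 2: find(5) -> no change; set of 5 is {5}
Step 3: union(2, 3) -> merged; set of 2 now {2, 3}
Step 4: union(2, 6) -> merged; set of 2 now {2, 3, 6}
Step 5: find(9) -> no change; set of 9 is {9}
Step 6: find(1) -> no change; set of 1 is {1}
Step 7: union(8, 4) -> merged; set of 8 now {4, 8, 13}
Step 8: find(8) -> no change; set of 8 is {4, 8, 13}
Step 9: union(9, 7) -> merged; set of 9 now {7, 9}
Step 10: find(1) -> no change; set of 1 is {1}
Step 11: find(11) -> no change; set of 11 is {11}
Step 12: union(11, 6) -> merged; set of 11 now {2, 3, 6, 11}
Component of 6: {2, 3, 6, 11}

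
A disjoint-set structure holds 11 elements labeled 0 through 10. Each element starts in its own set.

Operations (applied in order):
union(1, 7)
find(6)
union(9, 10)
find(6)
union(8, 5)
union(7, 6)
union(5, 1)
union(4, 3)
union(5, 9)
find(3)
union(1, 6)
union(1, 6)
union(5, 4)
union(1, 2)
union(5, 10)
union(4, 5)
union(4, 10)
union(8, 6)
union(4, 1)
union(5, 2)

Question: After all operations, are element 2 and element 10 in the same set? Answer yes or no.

Answer: yes

Derivation:
Step 1: union(1, 7) -> merged; set of 1 now {1, 7}
Step 2: find(6) -> no change; set of 6 is {6}
Step 3: union(9, 10) -> merged; set of 9 now {9, 10}
Step 4: find(6) -> no change; set of 6 is {6}
Step 5: union(8, 5) -> merged; set of 8 now {5, 8}
Step 6: union(7, 6) -> merged; set of 7 now {1, 6, 7}
Step 7: union(5, 1) -> merged; set of 5 now {1, 5, 6, 7, 8}
Step 8: union(4, 3) -> merged; set of 4 now {3, 4}
Step 9: union(5, 9) -> merged; set of 5 now {1, 5, 6, 7, 8, 9, 10}
Step 10: find(3) -> no change; set of 3 is {3, 4}
Step 11: union(1, 6) -> already same set; set of 1 now {1, 5, 6, 7, 8, 9, 10}
Step 12: union(1, 6) -> already same set; set of 1 now {1, 5, 6, 7, 8, 9, 10}
Step 13: union(5, 4) -> merged; set of 5 now {1, 3, 4, 5, 6, 7, 8, 9, 10}
Step 14: union(1, 2) -> merged; set of 1 now {1, 2, 3, 4, 5, 6, 7, 8, 9, 10}
Step 15: union(5, 10) -> already same set; set of 5 now {1, 2, 3, 4, 5, 6, 7, 8, 9, 10}
Step 16: union(4, 5) -> already same set; set of 4 now {1, 2, 3, 4, 5, 6, 7, 8, 9, 10}
Step 17: union(4, 10) -> already same set; set of 4 now {1, 2, 3, 4, 5, 6, 7, 8, 9, 10}
Step 18: union(8, 6) -> already same set; set of 8 now {1, 2, 3, 4, 5, 6, 7, 8, 9, 10}
Step 19: union(4, 1) -> already same set; set of 4 now {1, 2, 3, 4, 5, 6, 7, 8, 9, 10}
Step 20: union(5, 2) -> already same set; set of 5 now {1, 2, 3, 4, 5, 6, 7, 8, 9, 10}
Set of 2: {1, 2, 3, 4, 5, 6, 7, 8, 9, 10}; 10 is a member.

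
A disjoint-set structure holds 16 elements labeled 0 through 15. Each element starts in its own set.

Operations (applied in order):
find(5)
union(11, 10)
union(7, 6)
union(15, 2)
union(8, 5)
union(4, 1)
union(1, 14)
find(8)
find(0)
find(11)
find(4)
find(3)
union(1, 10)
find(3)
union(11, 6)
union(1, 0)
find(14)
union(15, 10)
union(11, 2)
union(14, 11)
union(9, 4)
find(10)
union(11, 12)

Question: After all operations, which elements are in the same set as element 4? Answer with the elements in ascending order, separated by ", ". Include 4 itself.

Step 1: find(5) -> no change; set of 5 is {5}
Step 2: union(11, 10) -> merged; set of 11 now {10, 11}
Step 3: union(7, 6) -> merged; set of 7 now {6, 7}
Step 4: union(15, 2) -> merged; set of 15 now {2, 15}
Step 5: union(8, 5) -> merged; set of 8 now {5, 8}
Step 6: union(4, 1) -> merged; set of 4 now {1, 4}
Step 7: union(1, 14) -> merged; set of 1 now {1, 4, 14}
Step 8: find(8) -> no change; set of 8 is {5, 8}
Step 9: find(0) -> no change; set of 0 is {0}
Step 10: find(11) -> no change; set of 11 is {10, 11}
Step 11: find(4) -> no change; set of 4 is {1, 4, 14}
Step 12: find(3) -> no change; set of 3 is {3}
Step 13: union(1, 10) -> merged; set of 1 now {1, 4, 10, 11, 14}
Step 14: find(3) -> no change; set of 3 is {3}
Step 15: union(11, 6) -> merged; set of 11 now {1, 4, 6, 7, 10, 11, 14}
Step 16: union(1, 0) -> merged; set of 1 now {0, 1, 4, 6, 7, 10, 11, 14}
Step 17: find(14) -> no change; set of 14 is {0, 1, 4, 6, 7, 10, 11, 14}
Step 18: union(15, 10) -> merged; set of 15 now {0, 1, 2, 4, 6, 7, 10, 11, 14, 15}
Step 19: union(11, 2) -> already same set; set of 11 now {0, 1, 2, 4, 6, 7, 10, 11, 14, 15}
Step 20: union(14, 11) -> already same set; set of 14 now {0, 1, 2, 4, 6, 7, 10, 11, 14, 15}
Step 21: union(9, 4) -> merged; set of 9 now {0, 1, 2, 4, 6, 7, 9, 10, 11, 14, 15}
Step 22: find(10) -> no change; set of 10 is {0, 1, 2, 4, 6, 7, 9, 10, 11, 14, 15}
Step 23: union(11, 12) -> merged; set of 11 now {0, 1, 2, 4, 6, 7, 9, 10, 11, 12, 14, 15}
Component of 4: {0, 1, 2, 4, 6, 7, 9, 10, 11, 12, 14, 15}

Answer: 0, 1, 2, 4, 6, 7, 9, 10, 11, 12, 14, 15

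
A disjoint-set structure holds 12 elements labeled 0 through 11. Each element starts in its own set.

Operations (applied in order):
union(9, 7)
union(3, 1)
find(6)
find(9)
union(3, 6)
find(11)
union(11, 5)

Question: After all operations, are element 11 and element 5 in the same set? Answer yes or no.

Step 1: union(9, 7) -> merged; set of 9 now {7, 9}
Step 2: union(3, 1) -> merged; set of 3 now {1, 3}
Step 3: find(6) -> no change; set of 6 is {6}
Step 4: find(9) -> no change; set of 9 is {7, 9}
Step 5: union(3, 6) -> merged; set of 3 now {1, 3, 6}
Step 6: find(11) -> no change; set of 11 is {11}
Step 7: union(11, 5) -> merged; set of 11 now {5, 11}
Set of 11: {5, 11}; 5 is a member.

Answer: yes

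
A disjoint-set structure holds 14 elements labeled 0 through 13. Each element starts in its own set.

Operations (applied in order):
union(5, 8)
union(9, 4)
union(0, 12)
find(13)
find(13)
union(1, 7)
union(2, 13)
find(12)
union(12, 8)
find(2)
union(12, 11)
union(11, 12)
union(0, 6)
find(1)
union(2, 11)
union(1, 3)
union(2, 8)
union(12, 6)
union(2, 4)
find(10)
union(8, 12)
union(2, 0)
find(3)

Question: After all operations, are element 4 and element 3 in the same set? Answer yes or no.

Answer: no

Derivation:
Step 1: union(5, 8) -> merged; set of 5 now {5, 8}
Step 2: union(9, 4) -> merged; set of 9 now {4, 9}
Step 3: union(0, 12) -> merged; set of 0 now {0, 12}
Step 4: find(13) -> no change; set of 13 is {13}
Step 5: find(13) -> no change; set of 13 is {13}
Step 6: union(1, 7) -> merged; set of 1 now {1, 7}
Step 7: union(2, 13) -> merged; set of 2 now {2, 13}
Step 8: find(12) -> no change; set of 12 is {0, 12}
Step 9: union(12, 8) -> merged; set of 12 now {0, 5, 8, 12}
Step 10: find(2) -> no change; set of 2 is {2, 13}
Step 11: union(12, 11) -> merged; set of 12 now {0, 5, 8, 11, 12}
Step 12: union(11, 12) -> already same set; set of 11 now {0, 5, 8, 11, 12}
Step 13: union(0, 6) -> merged; set of 0 now {0, 5, 6, 8, 11, 12}
Step 14: find(1) -> no change; set of 1 is {1, 7}
Step 15: union(2, 11) -> merged; set of 2 now {0, 2, 5, 6, 8, 11, 12, 13}
Step 16: union(1, 3) -> merged; set of 1 now {1, 3, 7}
Step 17: union(2, 8) -> already same set; set of 2 now {0, 2, 5, 6, 8, 11, 12, 13}
Step 18: union(12, 6) -> already same set; set of 12 now {0, 2, 5, 6, 8, 11, 12, 13}
Step 19: union(2, 4) -> merged; set of 2 now {0, 2, 4, 5, 6, 8, 9, 11, 12, 13}
Step 20: find(10) -> no change; set of 10 is {10}
Step 21: union(8, 12) -> already same set; set of 8 now {0, 2, 4, 5, 6, 8, 9, 11, 12, 13}
Step 22: union(2, 0) -> already same set; set of 2 now {0, 2, 4, 5, 6, 8, 9, 11, 12, 13}
Step 23: find(3) -> no change; set of 3 is {1, 3, 7}
Set of 4: {0, 2, 4, 5, 6, 8, 9, 11, 12, 13}; 3 is not a member.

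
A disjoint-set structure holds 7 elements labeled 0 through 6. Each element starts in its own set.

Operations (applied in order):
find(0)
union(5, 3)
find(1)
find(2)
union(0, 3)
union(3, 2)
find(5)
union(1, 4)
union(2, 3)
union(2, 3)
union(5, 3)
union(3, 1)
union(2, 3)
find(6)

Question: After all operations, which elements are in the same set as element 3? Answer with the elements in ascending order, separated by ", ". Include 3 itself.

Answer: 0, 1, 2, 3, 4, 5

Derivation:
Step 1: find(0) -> no change; set of 0 is {0}
Step 2: union(5, 3) -> merged; set of 5 now {3, 5}
Step 3: find(1) -> no change; set of 1 is {1}
Step 4: find(2) -> no change; set of 2 is {2}
Step 5: union(0, 3) -> merged; set of 0 now {0, 3, 5}
Step 6: union(3, 2) -> merged; set of 3 now {0, 2, 3, 5}
Step 7: find(5) -> no change; set of 5 is {0, 2, 3, 5}
Step 8: union(1, 4) -> merged; set of 1 now {1, 4}
Step 9: union(2, 3) -> already same set; set of 2 now {0, 2, 3, 5}
Step 10: union(2, 3) -> already same set; set of 2 now {0, 2, 3, 5}
Step 11: union(5, 3) -> already same set; set of 5 now {0, 2, 3, 5}
Step 12: union(3, 1) -> merged; set of 3 now {0, 1, 2, 3, 4, 5}
Step 13: union(2, 3) -> already same set; set of 2 now {0, 1, 2, 3, 4, 5}
Step 14: find(6) -> no change; set of 6 is {6}
Component of 3: {0, 1, 2, 3, 4, 5}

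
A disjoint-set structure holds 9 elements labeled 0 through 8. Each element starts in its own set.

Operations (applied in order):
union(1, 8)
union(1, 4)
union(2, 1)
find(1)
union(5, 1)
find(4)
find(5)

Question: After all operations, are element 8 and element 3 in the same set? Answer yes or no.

Answer: no

Derivation:
Step 1: union(1, 8) -> merged; set of 1 now {1, 8}
Step 2: union(1, 4) -> merged; set of 1 now {1, 4, 8}
Step 3: union(2, 1) -> merged; set of 2 now {1, 2, 4, 8}
Step 4: find(1) -> no change; set of 1 is {1, 2, 4, 8}
Step 5: union(5, 1) -> merged; set of 5 now {1, 2, 4, 5, 8}
Step 6: find(4) -> no change; set of 4 is {1, 2, 4, 5, 8}
Step 7: find(5) -> no change; set of 5 is {1, 2, 4, 5, 8}
Set of 8: {1, 2, 4, 5, 8}; 3 is not a member.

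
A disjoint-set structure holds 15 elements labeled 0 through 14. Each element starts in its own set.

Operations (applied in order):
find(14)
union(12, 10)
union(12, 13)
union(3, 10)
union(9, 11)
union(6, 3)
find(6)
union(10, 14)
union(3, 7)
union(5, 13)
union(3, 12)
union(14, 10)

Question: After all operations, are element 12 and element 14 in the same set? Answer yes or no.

Answer: yes

Derivation:
Step 1: find(14) -> no change; set of 14 is {14}
Step 2: union(12, 10) -> merged; set of 12 now {10, 12}
Step 3: union(12, 13) -> merged; set of 12 now {10, 12, 13}
Step 4: union(3, 10) -> merged; set of 3 now {3, 10, 12, 13}
Step 5: union(9, 11) -> merged; set of 9 now {9, 11}
Step 6: union(6, 3) -> merged; set of 6 now {3, 6, 10, 12, 13}
Step 7: find(6) -> no change; set of 6 is {3, 6, 10, 12, 13}
Step 8: union(10, 14) -> merged; set of 10 now {3, 6, 10, 12, 13, 14}
Step 9: union(3, 7) -> merged; set of 3 now {3, 6, 7, 10, 12, 13, 14}
Step 10: union(5, 13) -> merged; set of 5 now {3, 5, 6, 7, 10, 12, 13, 14}
Step 11: union(3, 12) -> already same set; set of 3 now {3, 5, 6, 7, 10, 12, 13, 14}
Step 12: union(14, 10) -> already same set; set of 14 now {3, 5, 6, 7, 10, 12, 13, 14}
Set of 12: {3, 5, 6, 7, 10, 12, 13, 14}; 14 is a member.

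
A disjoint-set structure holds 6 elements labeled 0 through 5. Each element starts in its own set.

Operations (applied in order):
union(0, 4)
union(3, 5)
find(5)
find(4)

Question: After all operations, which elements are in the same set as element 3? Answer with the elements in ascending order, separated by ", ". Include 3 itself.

Answer: 3, 5

Derivation:
Step 1: union(0, 4) -> merged; set of 0 now {0, 4}
Step 2: union(3, 5) -> merged; set of 3 now {3, 5}
Step 3: find(5) -> no change; set of 5 is {3, 5}
Step 4: find(4) -> no change; set of 4 is {0, 4}
Component of 3: {3, 5}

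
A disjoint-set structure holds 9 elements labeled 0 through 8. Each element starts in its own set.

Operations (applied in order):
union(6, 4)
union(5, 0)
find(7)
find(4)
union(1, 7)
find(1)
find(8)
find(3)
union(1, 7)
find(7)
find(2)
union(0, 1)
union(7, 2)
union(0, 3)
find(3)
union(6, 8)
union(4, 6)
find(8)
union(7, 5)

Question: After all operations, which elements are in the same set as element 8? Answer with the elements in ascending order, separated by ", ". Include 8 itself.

Step 1: union(6, 4) -> merged; set of 6 now {4, 6}
Step 2: union(5, 0) -> merged; set of 5 now {0, 5}
Step 3: find(7) -> no change; set of 7 is {7}
Step 4: find(4) -> no change; set of 4 is {4, 6}
Step 5: union(1, 7) -> merged; set of 1 now {1, 7}
Step 6: find(1) -> no change; set of 1 is {1, 7}
Step 7: find(8) -> no change; set of 8 is {8}
Step 8: find(3) -> no change; set of 3 is {3}
Step 9: union(1, 7) -> already same set; set of 1 now {1, 7}
Step 10: find(7) -> no change; set of 7 is {1, 7}
Step 11: find(2) -> no change; set of 2 is {2}
Step 12: union(0, 1) -> merged; set of 0 now {0, 1, 5, 7}
Step 13: union(7, 2) -> merged; set of 7 now {0, 1, 2, 5, 7}
Step 14: union(0, 3) -> merged; set of 0 now {0, 1, 2, 3, 5, 7}
Step 15: find(3) -> no change; set of 3 is {0, 1, 2, 3, 5, 7}
Step 16: union(6, 8) -> merged; set of 6 now {4, 6, 8}
Step 17: union(4, 6) -> already same set; set of 4 now {4, 6, 8}
Step 18: find(8) -> no change; set of 8 is {4, 6, 8}
Step 19: union(7, 5) -> already same set; set of 7 now {0, 1, 2, 3, 5, 7}
Component of 8: {4, 6, 8}

Answer: 4, 6, 8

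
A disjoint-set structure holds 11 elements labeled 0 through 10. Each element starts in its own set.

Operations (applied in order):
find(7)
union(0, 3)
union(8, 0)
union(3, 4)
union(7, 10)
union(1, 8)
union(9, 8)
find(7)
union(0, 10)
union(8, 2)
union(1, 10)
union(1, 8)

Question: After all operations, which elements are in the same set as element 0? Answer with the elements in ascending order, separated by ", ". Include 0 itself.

Answer: 0, 1, 2, 3, 4, 7, 8, 9, 10

Derivation:
Step 1: find(7) -> no change; set of 7 is {7}
Step 2: union(0, 3) -> merged; set of 0 now {0, 3}
Step 3: union(8, 0) -> merged; set of 8 now {0, 3, 8}
Step 4: union(3, 4) -> merged; set of 3 now {0, 3, 4, 8}
Step 5: union(7, 10) -> merged; set of 7 now {7, 10}
Step 6: union(1, 8) -> merged; set of 1 now {0, 1, 3, 4, 8}
Step 7: union(9, 8) -> merged; set of 9 now {0, 1, 3, 4, 8, 9}
Step 8: find(7) -> no change; set of 7 is {7, 10}
Step 9: union(0, 10) -> merged; set of 0 now {0, 1, 3, 4, 7, 8, 9, 10}
Step 10: union(8, 2) -> merged; set of 8 now {0, 1, 2, 3, 4, 7, 8, 9, 10}
Step 11: union(1, 10) -> already same set; set of 1 now {0, 1, 2, 3, 4, 7, 8, 9, 10}
Step 12: union(1, 8) -> already same set; set of 1 now {0, 1, 2, 3, 4, 7, 8, 9, 10}
Component of 0: {0, 1, 2, 3, 4, 7, 8, 9, 10}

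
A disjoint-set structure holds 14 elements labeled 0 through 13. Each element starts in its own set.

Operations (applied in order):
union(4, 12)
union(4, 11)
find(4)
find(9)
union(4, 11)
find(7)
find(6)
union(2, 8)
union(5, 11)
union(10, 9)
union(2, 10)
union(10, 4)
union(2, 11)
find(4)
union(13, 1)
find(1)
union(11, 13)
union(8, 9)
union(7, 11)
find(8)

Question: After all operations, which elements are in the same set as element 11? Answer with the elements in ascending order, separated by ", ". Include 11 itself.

Answer: 1, 2, 4, 5, 7, 8, 9, 10, 11, 12, 13

Derivation:
Step 1: union(4, 12) -> merged; set of 4 now {4, 12}
Step 2: union(4, 11) -> merged; set of 4 now {4, 11, 12}
Step 3: find(4) -> no change; set of 4 is {4, 11, 12}
Step 4: find(9) -> no change; set of 9 is {9}
Step 5: union(4, 11) -> already same set; set of 4 now {4, 11, 12}
Step 6: find(7) -> no change; set of 7 is {7}
Step 7: find(6) -> no change; set of 6 is {6}
Step 8: union(2, 8) -> merged; set of 2 now {2, 8}
Step 9: union(5, 11) -> merged; set of 5 now {4, 5, 11, 12}
Step 10: union(10, 9) -> merged; set of 10 now {9, 10}
Step 11: union(2, 10) -> merged; set of 2 now {2, 8, 9, 10}
Step 12: union(10, 4) -> merged; set of 10 now {2, 4, 5, 8, 9, 10, 11, 12}
Step 13: union(2, 11) -> already same set; set of 2 now {2, 4, 5, 8, 9, 10, 11, 12}
Step 14: find(4) -> no change; set of 4 is {2, 4, 5, 8, 9, 10, 11, 12}
Step 15: union(13, 1) -> merged; set of 13 now {1, 13}
Step 16: find(1) -> no change; set of 1 is {1, 13}
Step 17: union(11, 13) -> merged; set of 11 now {1, 2, 4, 5, 8, 9, 10, 11, 12, 13}
Step 18: union(8, 9) -> already same set; set of 8 now {1, 2, 4, 5, 8, 9, 10, 11, 12, 13}
Step 19: union(7, 11) -> merged; set of 7 now {1, 2, 4, 5, 7, 8, 9, 10, 11, 12, 13}
Step 20: find(8) -> no change; set of 8 is {1, 2, 4, 5, 7, 8, 9, 10, 11, 12, 13}
Component of 11: {1, 2, 4, 5, 7, 8, 9, 10, 11, 12, 13}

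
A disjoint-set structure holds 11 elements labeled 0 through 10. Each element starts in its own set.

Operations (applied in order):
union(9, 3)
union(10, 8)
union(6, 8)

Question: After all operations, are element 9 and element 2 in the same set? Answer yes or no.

Step 1: union(9, 3) -> merged; set of 9 now {3, 9}
Step 2: union(10, 8) -> merged; set of 10 now {8, 10}
Step 3: union(6, 8) -> merged; set of 6 now {6, 8, 10}
Set of 9: {3, 9}; 2 is not a member.

Answer: no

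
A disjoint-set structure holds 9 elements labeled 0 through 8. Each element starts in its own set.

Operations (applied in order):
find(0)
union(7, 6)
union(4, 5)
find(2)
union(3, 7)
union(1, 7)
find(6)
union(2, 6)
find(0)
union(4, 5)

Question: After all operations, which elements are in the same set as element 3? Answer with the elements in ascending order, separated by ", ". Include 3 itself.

Step 1: find(0) -> no change; set of 0 is {0}
Step 2: union(7, 6) -> merged; set of 7 now {6, 7}
Step 3: union(4, 5) -> merged; set of 4 now {4, 5}
Step 4: find(2) -> no change; set of 2 is {2}
Step 5: union(3, 7) -> merged; set of 3 now {3, 6, 7}
Step 6: union(1, 7) -> merged; set of 1 now {1, 3, 6, 7}
Step 7: find(6) -> no change; set of 6 is {1, 3, 6, 7}
Step 8: union(2, 6) -> merged; set of 2 now {1, 2, 3, 6, 7}
Step 9: find(0) -> no change; set of 0 is {0}
Step 10: union(4, 5) -> already same set; set of 4 now {4, 5}
Component of 3: {1, 2, 3, 6, 7}

Answer: 1, 2, 3, 6, 7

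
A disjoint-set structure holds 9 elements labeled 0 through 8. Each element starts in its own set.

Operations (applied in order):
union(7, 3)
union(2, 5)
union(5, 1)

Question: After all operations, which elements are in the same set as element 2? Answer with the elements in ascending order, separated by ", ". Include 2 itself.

Step 1: union(7, 3) -> merged; set of 7 now {3, 7}
Step 2: union(2, 5) -> merged; set of 2 now {2, 5}
Step 3: union(5, 1) -> merged; set of 5 now {1, 2, 5}
Component of 2: {1, 2, 5}

Answer: 1, 2, 5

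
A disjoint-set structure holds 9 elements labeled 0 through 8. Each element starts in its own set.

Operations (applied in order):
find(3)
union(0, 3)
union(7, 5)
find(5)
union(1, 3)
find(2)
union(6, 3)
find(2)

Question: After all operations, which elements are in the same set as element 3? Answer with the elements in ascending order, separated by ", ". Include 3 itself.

Step 1: find(3) -> no change; set of 3 is {3}
Step 2: union(0, 3) -> merged; set of 0 now {0, 3}
Step 3: union(7, 5) -> merged; set of 7 now {5, 7}
Step 4: find(5) -> no change; set of 5 is {5, 7}
Step 5: union(1, 3) -> merged; set of 1 now {0, 1, 3}
Step 6: find(2) -> no change; set of 2 is {2}
Step 7: union(6, 3) -> merged; set of 6 now {0, 1, 3, 6}
Step 8: find(2) -> no change; set of 2 is {2}
Component of 3: {0, 1, 3, 6}

Answer: 0, 1, 3, 6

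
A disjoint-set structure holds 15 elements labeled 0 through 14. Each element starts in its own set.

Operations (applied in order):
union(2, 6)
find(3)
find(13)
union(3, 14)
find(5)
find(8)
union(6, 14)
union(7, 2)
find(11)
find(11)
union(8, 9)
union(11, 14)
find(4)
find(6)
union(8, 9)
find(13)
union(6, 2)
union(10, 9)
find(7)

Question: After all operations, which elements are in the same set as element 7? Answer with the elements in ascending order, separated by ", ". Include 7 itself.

Step 1: union(2, 6) -> merged; set of 2 now {2, 6}
Step 2: find(3) -> no change; set of 3 is {3}
Step 3: find(13) -> no change; set of 13 is {13}
Step 4: union(3, 14) -> merged; set of 3 now {3, 14}
Step 5: find(5) -> no change; set of 5 is {5}
Step 6: find(8) -> no change; set of 8 is {8}
Step 7: union(6, 14) -> merged; set of 6 now {2, 3, 6, 14}
Step 8: union(7, 2) -> merged; set of 7 now {2, 3, 6, 7, 14}
Step 9: find(11) -> no change; set of 11 is {11}
Step 10: find(11) -> no change; set of 11 is {11}
Step 11: union(8, 9) -> merged; set of 8 now {8, 9}
Step 12: union(11, 14) -> merged; set of 11 now {2, 3, 6, 7, 11, 14}
Step 13: find(4) -> no change; set of 4 is {4}
Step 14: find(6) -> no change; set of 6 is {2, 3, 6, 7, 11, 14}
Step 15: union(8, 9) -> already same set; set of 8 now {8, 9}
Step 16: find(13) -> no change; set of 13 is {13}
Step 17: union(6, 2) -> already same set; set of 6 now {2, 3, 6, 7, 11, 14}
Step 18: union(10, 9) -> merged; set of 10 now {8, 9, 10}
Step 19: find(7) -> no change; set of 7 is {2, 3, 6, 7, 11, 14}
Component of 7: {2, 3, 6, 7, 11, 14}

Answer: 2, 3, 6, 7, 11, 14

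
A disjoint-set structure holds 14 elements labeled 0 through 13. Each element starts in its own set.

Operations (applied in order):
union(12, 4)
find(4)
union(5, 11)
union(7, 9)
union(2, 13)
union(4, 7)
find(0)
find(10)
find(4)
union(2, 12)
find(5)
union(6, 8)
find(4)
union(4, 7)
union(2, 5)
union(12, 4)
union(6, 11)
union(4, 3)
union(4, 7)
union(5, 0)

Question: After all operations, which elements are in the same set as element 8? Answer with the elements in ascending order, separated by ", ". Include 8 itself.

Step 1: union(12, 4) -> merged; set of 12 now {4, 12}
Step 2: find(4) -> no change; set of 4 is {4, 12}
Step 3: union(5, 11) -> merged; set of 5 now {5, 11}
Step 4: union(7, 9) -> merged; set of 7 now {7, 9}
Step 5: union(2, 13) -> merged; set of 2 now {2, 13}
Step 6: union(4, 7) -> merged; set of 4 now {4, 7, 9, 12}
Step 7: find(0) -> no change; set of 0 is {0}
Step 8: find(10) -> no change; set of 10 is {10}
Step 9: find(4) -> no change; set of 4 is {4, 7, 9, 12}
Step 10: union(2, 12) -> merged; set of 2 now {2, 4, 7, 9, 12, 13}
Step 11: find(5) -> no change; set of 5 is {5, 11}
Step 12: union(6, 8) -> merged; set of 6 now {6, 8}
Step 13: find(4) -> no change; set of 4 is {2, 4, 7, 9, 12, 13}
Step 14: union(4, 7) -> already same set; set of 4 now {2, 4, 7, 9, 12, 13}
Step 15: union(2, 5) -> merged; set of 2 now {2, 4, 5, 7, 9, 11, 12, 13}
Step 16: union(12, 4) -> already same set; set of 12 now {2, 4, 5, 7, 9, 11, 12, 13}
Step 17: union(6, 11) -> merged; set of 6 now {2, 4, 5, 6, 7, 8, 9, 11, 12, 13}
Step 18: union(4, 3) -> merged; set of 4 now {2, 3, 4, 5, 6, 7, 8, 9, 11, 12, 13}
Step 19: union(4, 7) -> already same set; set of 4 now {2, 3, 4, 5, 6, 7, 8, 9, 11, 12, 13}
Step 20: union(5, 0) -> merged; set of 5 now {0, 2, 3, 4, 5, 6, 7, 8, 9, 11, 12, 13}
Component of 8: {0, 2, 3, 4, 5, 6, 7, 8, 9, 11, 12, 13}

Answer: 0, 2, 3, 4, 5, 6, 7, 8, 9, 11, 12, 13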